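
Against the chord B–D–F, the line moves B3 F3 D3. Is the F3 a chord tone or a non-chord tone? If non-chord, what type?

B diminished triad contains B, D, F; F is the fifth, so it is a chord tone.

Chord tone (the fifth of B diminished triad).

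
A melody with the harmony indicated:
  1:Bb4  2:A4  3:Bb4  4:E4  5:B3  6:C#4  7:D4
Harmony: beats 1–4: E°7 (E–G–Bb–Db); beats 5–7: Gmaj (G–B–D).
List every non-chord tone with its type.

The harmony at that moment is E diminished seventh chord (E, G, Bb, Db); A4 is not a chord tone.
It is approached by step down from Bb4 and left by step up to Bb4.
Step away and step back to the same note — a neighbor tone (lower neighbor).
The harmony at that moment is G major triad (G, B, D); C#4 is not a chord tone.
It is approached by step up from B3 and left by step up to D4.
Step in, step out in the same direction — a passing tone.

A4 (beat 2) — neighbor tone; C#4 (beat 6) — passing tone.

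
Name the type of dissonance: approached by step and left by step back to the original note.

Approach: by step. Departure: by step in the opposite direction, back to the starting pitch.
Stepwise on both sides but reversing to return to the same chord tone — a neighbor tone. (Had it continued onward in the same direction it would be a passing tone instead.)

Neighbor tone.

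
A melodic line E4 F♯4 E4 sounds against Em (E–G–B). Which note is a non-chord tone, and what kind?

The harmony at that moment is E minor triad (E, G, B); F♯4 is not a chord tone.
It is approached by step up from E4 and left by step down to E4.
Step away and step back to the same note — a neighbor tone (upper neighbor).

F♯4 is a neighbor tone.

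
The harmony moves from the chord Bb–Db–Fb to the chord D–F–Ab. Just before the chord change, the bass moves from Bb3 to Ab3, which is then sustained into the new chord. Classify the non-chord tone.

Ab3 is an anticipation.

The harmony at that moment is Bb diminished triad (Bb, Db, Fb); Ab3 is not a chord tone.
It is approached by step down from Bb3 and then sustained as the same pitch into the next harmony.
Arriving early and becoming a chord tone when the harmony changes — an anticipation.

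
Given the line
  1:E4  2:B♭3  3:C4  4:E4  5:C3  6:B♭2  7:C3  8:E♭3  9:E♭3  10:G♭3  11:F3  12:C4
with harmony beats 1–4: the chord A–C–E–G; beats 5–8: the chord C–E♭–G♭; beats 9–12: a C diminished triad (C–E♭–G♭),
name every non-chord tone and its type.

B♭3 (beat 2) — appoggiatura; B♭2 (beat 6) — neighbor tone; F3 (beat 11) — escape tone.

The harmony at that moment is A minor seventh chord (A, C, E, G); B♭3 is not a chord tone.
It is approached by leap down from E4 and left by step up to C4.
Leap in, step out — an appoggiatura.
The harmony at that moment is C diminished triad (C, E♭, G♭); B♭2 is not a chord tone.
It is approached by step down from C3 and left by step up to C3.
Step away and step back to the same note — a neighbor tone (lower neighbor).
The harmony at that moment is C diminished triad (C, E♭, G♭); F3 is not a chord tone.
It is approached by step down from G♭3 and left by leap up to C4.
Step in, leap out — an escape tone.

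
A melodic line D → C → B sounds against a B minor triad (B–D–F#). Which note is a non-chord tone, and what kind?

The harmony at that moment is B minor triad (B, D, F#); C is not a chord tone.
It is approached by step down from D and left by step down to B.
Step in, step out in the same direction — a passing tone.

C is a passing tone.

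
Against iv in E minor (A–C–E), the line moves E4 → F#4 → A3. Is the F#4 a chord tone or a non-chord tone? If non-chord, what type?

Non-chord tone — an escape tone.

The harmony at that moment is A minor triad (A, C, E); F#4 is not a chord tone.
It is approached by step up from E4 and left by leap down to A3.
Step in, leap out — an escape tone.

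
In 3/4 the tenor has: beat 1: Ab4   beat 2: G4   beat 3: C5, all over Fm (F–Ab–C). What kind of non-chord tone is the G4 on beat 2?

The harmony at that moment is F minor triad (F, Ab, C); G4 is not a chord tone.
It is approached by step down from Ab4 and left by leap up to C5.
Step in, leap out, on a weak beat — an escape tone.

Escape tone.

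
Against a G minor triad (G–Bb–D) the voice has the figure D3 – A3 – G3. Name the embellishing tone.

The harmony at that moment is G minor triad (G, Bb, D); A3 is not a chord tone.
It is approached by leap up from D3 and left by step down to G3.
Leap in, step out — an appoggiatura.

A3 is an appoggiatura.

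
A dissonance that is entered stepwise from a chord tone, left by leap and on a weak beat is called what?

Escape tone.

Approach: by step. Departure: by leap. Metric position: weak.
Step in, leap out, from a weak position — an escape tone (échappée). (It is the mirror image of the appoggiatura, which leaps in and steps out on a strong beat.)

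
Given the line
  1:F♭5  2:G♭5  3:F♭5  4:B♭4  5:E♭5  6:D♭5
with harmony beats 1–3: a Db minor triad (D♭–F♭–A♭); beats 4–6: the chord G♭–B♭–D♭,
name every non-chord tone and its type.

G♭5 (beat 2) — neighbor tone; E♭5 (beat 5) — appoggiatura.

The harmony at that moment is D♭ minor triad (D♭, F♭, A♭); G♭5 is not a chord tone.
It is approached by step up from F♭5 and left by step down to F♭5.
Step away and step back to the same note — a neighbor tone (upper neighbor).
The harmony at that moment is G♭ major triad (G♭, B♭, D♭); E♭5 is not a chord tone.
It is approached by leap up from B♭4 and left by step down to D♭5.
Leap in, step out — an appoggiatura.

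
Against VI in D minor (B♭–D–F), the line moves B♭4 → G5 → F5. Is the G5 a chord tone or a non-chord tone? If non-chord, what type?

Non-chord tone — an appoggiatura.

The harmony at that moment is B♭ major triad (B♭, D, F); G5 is not a chord tone.
It is approached by leap up from B♭4 and left by step down to F5.
Leap in, step out — an appoggiatura.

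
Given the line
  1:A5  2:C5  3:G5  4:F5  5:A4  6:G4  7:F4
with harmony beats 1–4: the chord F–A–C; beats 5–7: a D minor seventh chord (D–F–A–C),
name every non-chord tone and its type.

G5 (beat 3) — appoggiatura; G4 (beat 6) — passing tone.

The harmony at that moment is F major triad (F, A, C); G5 is not a chord tone.
It is approached by leap up from C5 and left by step down to F5.
Leap in, step out — an appoggiatura.
The harmony at that moment is D minor seventh chord (D, F, A, C); G4 is not a chord tone.
It is approached by step down from A4 and left by step down to F4.
Step in, step out in the same direction — a passing tone.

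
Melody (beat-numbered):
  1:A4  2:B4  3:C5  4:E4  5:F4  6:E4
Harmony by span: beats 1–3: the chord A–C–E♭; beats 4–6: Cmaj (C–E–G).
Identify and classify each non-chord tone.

B4 (beat 2) — passing tone; F4 (beat 5) — neighbor tone.

The harmony at that moment is A diminished triad (A, C, E♭); B4 is not a chord tone.
It is approached by step up from A4 and left by step up to C5.
Step in, step out in the same direction — a passing tone.
The harmony at that moment is C major triad (C, E, G); F4 is not a chord tone.
It is approached by step up from E4 and left by step down to E4.
Step away and step back to the same note — a neighbor tone (upper neighbor).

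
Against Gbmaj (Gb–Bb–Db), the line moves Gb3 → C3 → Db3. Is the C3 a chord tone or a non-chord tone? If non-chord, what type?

The harmony at that moment is Gb major triad (Gb, Bb, Db); C3 is not a chord tone.
It is approached by leap down from Gb3 and left by step up to Db3.
Leap in, step out — an appoggiatura.

Non-chord tone — an appoggiatura.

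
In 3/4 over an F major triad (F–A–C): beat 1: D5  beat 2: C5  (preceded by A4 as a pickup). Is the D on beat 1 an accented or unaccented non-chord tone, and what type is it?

The harmony at that moment is F major triad (F, A, C); D5 is not a chord tone.
It is approached by leap up from A4 and left by step down to C5.
Leap in, step out — an appoggiatura.
It falls on the downbeat, so it is accented.

Accented appoggiatura.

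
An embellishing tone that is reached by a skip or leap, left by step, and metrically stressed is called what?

Approach: by leap. Departure: by step. Metric position: strong.
Leap in, step out, in a metrically strong position — an appoggiatura. (It is the mirror image of the escape tone, which steps in and leaps out from a weak position.)

Appoggiatura.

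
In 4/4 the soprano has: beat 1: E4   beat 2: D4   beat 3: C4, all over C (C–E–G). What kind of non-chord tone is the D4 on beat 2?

The harmony at that moment is C major triad (C, E, G); D4 is not a chord tone.
It is approached by step down from E4 and left by step down to C4.
Step in, step out in the same direction — a passing tone.

Passing tone.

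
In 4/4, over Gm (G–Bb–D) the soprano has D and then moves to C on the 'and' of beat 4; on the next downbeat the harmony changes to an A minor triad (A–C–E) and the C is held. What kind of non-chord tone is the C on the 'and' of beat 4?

Anticipation.

The harmony at that moment is G minor triad (G, Bb, D); C is not a chord tone.
It is approached by step down from D and then sustained as the same pitch into the next harmony.
Arriving early and becoming a chord tone when the harmony changes — an anticipation.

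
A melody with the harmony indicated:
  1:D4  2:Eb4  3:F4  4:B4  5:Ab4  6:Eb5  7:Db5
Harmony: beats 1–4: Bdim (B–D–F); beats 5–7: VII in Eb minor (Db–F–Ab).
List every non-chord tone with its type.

The harmony at that moment is B diminished triad (B, D, F); Eb4 is not a chord tone.
It is approached by step up from D4 and left by step up to F4.
Step in, step out in the same direction — a passing tone.
The harmony at that moment is Db major triad (Db, F, Ab); Eb5 is not a chord tone.
It is approached by leap up from Ab4 and left by step down to Db5.
Leap in, step out — an appoggiatura.

Eb4 (beat 2) — passing tone; Eb5 (beat 6) — appoggiatura.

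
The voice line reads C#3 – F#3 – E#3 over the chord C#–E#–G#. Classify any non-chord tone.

The harmony at that moment is C# major triad (C#, E#, G#); F#3 is not a chord tone.
It is approached by leap up from C#3 and left by step down to E#3.
Leap in, step out — an appoggiatura.

F#3 is an appoggiatura.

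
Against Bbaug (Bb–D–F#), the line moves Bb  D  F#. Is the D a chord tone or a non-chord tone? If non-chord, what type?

Bb augmented triad contains Bb, D, F#; D is the third, so it is a chord tone.

Chord tone (the third of Bb augmented triad).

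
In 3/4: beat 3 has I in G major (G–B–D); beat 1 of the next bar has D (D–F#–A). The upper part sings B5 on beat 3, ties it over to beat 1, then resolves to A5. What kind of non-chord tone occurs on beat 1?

The harmony at that moment is D major triad (D, F#, A); B5 is not a chord tone.
It is held over (the same pitch as the preceding B5) and left by step down to A5.
Held over from the previous chord and resolving down by step — a suspension.

Suspension.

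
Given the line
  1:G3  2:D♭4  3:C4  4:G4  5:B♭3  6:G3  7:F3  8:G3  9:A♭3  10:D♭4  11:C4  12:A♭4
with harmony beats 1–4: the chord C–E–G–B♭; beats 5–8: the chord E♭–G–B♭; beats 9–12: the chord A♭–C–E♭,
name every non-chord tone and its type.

The harmony at that moment is C dominant seventh chord (C, E, G, B♭); D♭4 is not a chord tone.
It is approached by leap up from G3 and left by step down to C4.
Leap in, step out — an appoggiatura.
The harmony at that moment is E♭ major triad (E♭, G, B♭); F3 is not a chord tone.
It is approached by step down from G3 and left by step up to G3.
Step away and step back to the same note — a neighbor tone (lower neighbor).
The harmony at that moment is A♭ major triad (A♭, C, E♭); D♭4 is not a chord tone.
It is approached by leap up from A♭3 and left by step down to C4.
Leap in, step out — an appoggiatura.

D♭4 (beat 2) — appoggiatura; F3 (beat 7) — neighbor tone; D♭4 (beat 10) — appoggiatura.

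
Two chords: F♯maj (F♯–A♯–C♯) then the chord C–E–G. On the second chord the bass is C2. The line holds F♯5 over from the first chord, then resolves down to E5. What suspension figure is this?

4–3 suspension.

At the second chord the bass is C2. The suspended F♯5 lies a fourth above the bass; after resolving down by step to E5, the interval above the bass becomes a third.
Suspension figures are named by those two intervals: 4–3.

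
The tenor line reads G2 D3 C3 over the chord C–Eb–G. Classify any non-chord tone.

The harmony at that moment is C minor triad (C, Eb, G); D3 is not a chord tone.
It is approached by leap up from G2 and left by step down to C3.
Leap in, step out — an appoggiatura.

D3 is an appoggiatura.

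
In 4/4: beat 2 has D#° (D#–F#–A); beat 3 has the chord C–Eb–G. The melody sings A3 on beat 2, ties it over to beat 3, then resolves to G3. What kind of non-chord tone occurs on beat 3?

Suspension.

The harmony at that moment is C minor triad (C, Eb, G); A3 is not a chord tone.
It is held over (the same pitch as the preceding A3) and left by step down to G3.
Held over from the previous chord and resolving down by step — a suspension.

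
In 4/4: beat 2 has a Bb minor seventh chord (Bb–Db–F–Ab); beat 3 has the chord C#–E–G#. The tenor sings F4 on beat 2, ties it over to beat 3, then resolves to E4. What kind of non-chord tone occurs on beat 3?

Suspension.

The harmony at that moment is C# minor triad (C#, E, G#); F4 is not a chord tone.
It is held over (the same pitch as the preceding F4) and left by step down to E4.
Held over from the previous chord and resolving down by step — a suspension.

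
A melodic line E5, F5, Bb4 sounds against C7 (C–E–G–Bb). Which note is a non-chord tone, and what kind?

F5 is an escape tone.

The harmony at that moment is C dominant seventh chord (C, E, G, Bb); F5 is not a chord tone.
It is approached by step up from E5 and left by leap down to Bb4.
Step in, leap out — an escape tone.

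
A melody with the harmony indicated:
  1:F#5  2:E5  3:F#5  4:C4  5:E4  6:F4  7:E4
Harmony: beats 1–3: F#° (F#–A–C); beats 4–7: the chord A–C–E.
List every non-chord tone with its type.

The harmony at that moment is F# diminished triad (F#, A, C); E5 is not a chord tone.
It is approached by step down from F#5 and left by step up to F#5.
Step away and step back to the same note — a neighbor tone (lower neighbor).
The harmony at that moment is A minor triad (A, C, E); F4 is not a chord tone.
It is approached by step up from E4 and left by step down to E4.
Step away and step back to the same note — a neighbor tone (upper neighbor).

E5 (beat 2) — neighbor tone; F4 (beat 6) — neighbor tone.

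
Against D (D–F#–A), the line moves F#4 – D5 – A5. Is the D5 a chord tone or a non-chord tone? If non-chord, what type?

D major triad contains D, F#, A; D is the root, so it is a chord tone.

Chord tone (the root of D major triad).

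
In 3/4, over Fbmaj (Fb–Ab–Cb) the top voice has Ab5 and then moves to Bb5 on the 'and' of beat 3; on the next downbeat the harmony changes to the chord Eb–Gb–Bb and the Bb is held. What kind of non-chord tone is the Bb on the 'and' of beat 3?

The harmony at that moment is Fb major triad (Fb, Ab, Cb); Bb5 is not a chord tone.
It is approached by step up from Ab5 and then sustained as the same pitch into the next harmony.
Arriving early and becoming a chord tone when the harmony changes — an anticipation.

Anticipation.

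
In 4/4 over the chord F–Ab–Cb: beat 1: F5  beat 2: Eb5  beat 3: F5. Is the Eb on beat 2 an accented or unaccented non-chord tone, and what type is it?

Unaccented neighbor tone.

The harmony at that moment is F diminished triad (F, Ab, Cb); Eb5 is not a chord tone.
It is approached by step down from F5 and left by step up to F5.
Step away and step back to the same note — a neighbor tone (lower neighbor).
It falls on a weak beat, so it is unaccented.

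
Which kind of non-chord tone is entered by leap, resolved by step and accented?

Approach: by leap. Departure: by step. Metric position: strong.
Leap in, step out, in a metrically strong position — an appoggiatura. (It is the mirror image of the escape tone, which steps in and leaps out from a weak position.)

Appoggiatura.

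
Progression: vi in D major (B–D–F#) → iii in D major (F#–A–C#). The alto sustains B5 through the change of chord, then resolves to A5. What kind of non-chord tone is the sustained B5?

The harmony at that moment is F# minor triad (F#, A, C#); B5 is not a chord tone.
It is held over (the same pitch as the preceding B5) and left by step down to A5.
Held over from the previous chord and resolving down by step — a suspension.

B5 is a suspension.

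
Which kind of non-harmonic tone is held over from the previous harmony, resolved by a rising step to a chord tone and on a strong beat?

Retardation.

Approach: by preparation — the pitch is first a chord tone, then held (tied or repeated) while the harmony changes under it. Departure: up by step. Metric position: strong.
A prepared dissonance that resolves upward by step — a retardation. (The same figure resolving downward would be a suspension.)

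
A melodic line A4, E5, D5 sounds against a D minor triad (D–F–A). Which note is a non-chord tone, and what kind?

The harmony at that moment is D minor triad (D, F, A); E5 is not a chord tone.
It is approached by leap up from A4 and left by step down to D5.
Leap in, step out — an appoggiatura.

E5 is an appoggiatura.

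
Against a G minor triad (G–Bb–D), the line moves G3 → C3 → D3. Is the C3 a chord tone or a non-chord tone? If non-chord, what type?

Non-chord tone — an appoggiatura.

The harmony at that moment is G minor triad (G, Bb, D); C3 is not a chord tone.
It is approached by leap down from G3 and left by step up to D3.
Leap in, step out — an appoggiatura.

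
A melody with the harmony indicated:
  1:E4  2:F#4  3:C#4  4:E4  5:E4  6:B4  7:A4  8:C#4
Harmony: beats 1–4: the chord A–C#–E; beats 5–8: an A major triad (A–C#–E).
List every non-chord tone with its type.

F#4 (beat 2) — escape tone; B4 (beat 6) — appoggiatura.

The harmony at that moment is A major triad (A, C#, E); F#4 is not a chord tone.
It is approached by step up from E4 and left by leap down to C#4.
Step in, leap out — an escape tone.
The harmony at that moment is A major triad (A, C#, E); B4 is not a chord tone.
It is approached by leap up from E4 and left by step down to A4.
Leap in, step out — an appoggiatura.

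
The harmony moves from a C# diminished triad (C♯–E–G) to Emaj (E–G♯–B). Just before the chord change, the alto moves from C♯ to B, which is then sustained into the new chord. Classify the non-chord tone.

B is an anticipation.

The harmony at that moment is C♯ diminished triad (C♯, E, G); B is not a chord tone.
It is approached by step down from C♯ and then sustained as the same pitch into the next harmony.
Arriving early and becoming a chord tone when the harmony changes — an anticipation.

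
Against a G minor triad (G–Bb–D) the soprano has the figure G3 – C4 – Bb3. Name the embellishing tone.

C4 is an appoggiatura.

The harmony at that moment is G minor triad (G, Bb, D); C4 is not a chord tone.
It is approached by leap up from G3 and left by step down to Bb3.
Leap in, step out — an appoggiatura.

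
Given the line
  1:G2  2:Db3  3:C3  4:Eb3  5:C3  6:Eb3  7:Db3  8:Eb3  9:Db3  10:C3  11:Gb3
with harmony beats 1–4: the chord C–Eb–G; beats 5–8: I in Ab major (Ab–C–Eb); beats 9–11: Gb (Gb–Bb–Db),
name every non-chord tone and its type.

The harmony at that moment is C minor triad (C, Eb, G); Db3 is not a chord tone.
It is approached by leap up from G2 and left by step down to C3.
Leap in, step out — an appoggiatura.
The harmony at that moment is Ab major triad (Ab, C, Eb); Db3 is not a chord tone.
It is approached by step down from Eb3 and left by step up to Eb3.
Step away and step back to the same note — a neighbor tone (lower neighbor).
The harmony at that moment is Gb major triad (Gb, Bb, Db); C3 is not a chord tone.
It is approached by step down from Db3 and left by leap up to Gb3.
Step in, leap out — an escape tone.

Db3 (beat 2) — appoggiatura; Db3 (beat 7) — neighbor tone; C3 (beat 10) — escape tone.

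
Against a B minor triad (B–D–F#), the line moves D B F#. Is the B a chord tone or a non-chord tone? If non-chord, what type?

Chord tone (the root of B minor triad).

B minor triad contains B, D, F#; B is the root, so it is a chord tone.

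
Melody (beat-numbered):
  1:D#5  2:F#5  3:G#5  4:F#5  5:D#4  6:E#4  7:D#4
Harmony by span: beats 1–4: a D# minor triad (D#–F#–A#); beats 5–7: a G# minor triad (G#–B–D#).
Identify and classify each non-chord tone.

The harmony at that moment is D# minor triad (D#, F#, A#); G#5 is not a chord tone.
It is approached by step up from F#5 and left by step down to F#5.
Step away and step back to the same note — a neighbor tone (upper neighbor).
The harmony at that moment is G# minor triad (G#, B, D#); E#4 is not a chord tone.
It is approached by step up from D#4 and left by step down to D#4.
Step away and step back to the same note — a neighbor tone (upper neighbor).

G#5 (beat 3) — neighbor tone; E#4 (beat 6) — neighbor tone.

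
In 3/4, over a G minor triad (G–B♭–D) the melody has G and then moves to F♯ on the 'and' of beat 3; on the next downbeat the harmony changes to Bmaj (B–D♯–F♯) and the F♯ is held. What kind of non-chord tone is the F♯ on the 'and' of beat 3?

The harmony at that moment is G minor triad (G, B♭, D); F♯ is not a chord tone.
It is approached by step down from G and then sustained as the same pitch into the next harmony.
Arriving early and becoming a chord tone when the harmony changes — an anticipation.

Anticipation.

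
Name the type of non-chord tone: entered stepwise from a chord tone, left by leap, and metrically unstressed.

Approach: by step. Departure: by leap. Metric position: weak.
Step in, leap out, from a weak position — an escape tone (échappée). (It is the mirror image of the appoggiatura, which leaps in and steps out on a strong beat.)

Escape tone.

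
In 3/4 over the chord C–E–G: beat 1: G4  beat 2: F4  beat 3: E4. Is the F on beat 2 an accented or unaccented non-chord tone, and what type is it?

The harmony at that moment is C major triad (C, E, G); F4 is not a chord tone.
It is approached by step down from G4 and left by step down to E4.
Step in, step out in the same direction — a passing tone.
It falls on a weak beat, so it is unaccented.

Unaccented passing tone.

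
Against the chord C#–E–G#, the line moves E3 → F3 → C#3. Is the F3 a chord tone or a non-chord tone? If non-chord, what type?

Non-chord tone — an escape tone.

The harmony at that moment is C# minor triad (C#, E, G#); F3 is not a chord tone.
It is approached by step up from E3 and left by leap down to C#3.
Step in, leap out — an escape tone.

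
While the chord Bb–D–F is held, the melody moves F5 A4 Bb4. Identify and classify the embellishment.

The harmony at that moment is Bb major triad (Bb, D, F); A4 is not a chord tone.
It is approached by leap down from F5 and left by step up to Bb4.
Leap in, step out — an appoggiatura.

A4 is an appoggiatura.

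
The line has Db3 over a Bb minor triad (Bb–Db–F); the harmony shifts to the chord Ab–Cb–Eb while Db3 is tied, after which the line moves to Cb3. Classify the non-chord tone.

Db3 is a suspension.

The harmony at that moment is Ab minor triad (Ab, Cb, Eb); Db3 is not a chord tone.
It is held over (the same pitch as the preceding Db3) and left by step down to Cb3.
Held over from the previous chord and resolving down by step — a suspension.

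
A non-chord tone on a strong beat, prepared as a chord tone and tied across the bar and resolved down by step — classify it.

Approach: by preparation — the pitch is first a chord tone, then held (tied or repeated) while the harmony changes under it. Departure: down by step. Metric position: strong.
A prepared dissonance that resolves downward by step — a suspension. (The same figure resolving upward would be a retardation.)

Suspension.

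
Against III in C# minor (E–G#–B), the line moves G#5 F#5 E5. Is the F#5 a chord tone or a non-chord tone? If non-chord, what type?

Non-chord tone — a passing tone.

The harmony at that moment is E major triad (E, G#, B); F#5 is not a chord tone.
It is approached by step down from G#5 and left by step down to E5.
Step in, step out in the same direction — a passing tone.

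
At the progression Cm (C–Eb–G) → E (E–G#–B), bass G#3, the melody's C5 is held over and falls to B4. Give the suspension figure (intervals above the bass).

At the second chord the bass is G#3. The suspended C5 lies a fourth above the bass; after resolving down by step to B4, the interval above the bass becomes a third.
Suspension figures are named by those two intervals: 4–3.

4–3 suspension.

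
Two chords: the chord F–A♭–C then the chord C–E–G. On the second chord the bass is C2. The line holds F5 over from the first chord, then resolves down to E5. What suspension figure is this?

4–3 suspension.

At the second chord the bass is C2. The suspended F5 lies a fourth above the bass; after resolving down by step to E5, the interval above the bass becomes a third.
Suspension figures are named by those two intervals: 4–3.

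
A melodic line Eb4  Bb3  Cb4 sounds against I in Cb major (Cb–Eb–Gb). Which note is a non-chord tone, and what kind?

The harmony at that moment is Cb major triad (Cb, Eb, Gb); Bb3 is not a chord tone.
It is approached by leap down from Eb4 and left by step up to Cb4.
Leap in, step out — an appoggiatura.

Bb3 is an appoggiatura.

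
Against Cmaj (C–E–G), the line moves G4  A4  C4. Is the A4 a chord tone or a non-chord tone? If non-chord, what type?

Non-chord tone — an escape tone.

The harmony at that moment is C major triad (C, E, G); A4 is not a chord tone.
It is approached by step up from G4 and left by leap down to C4.
Step in, leap out — an escape tone.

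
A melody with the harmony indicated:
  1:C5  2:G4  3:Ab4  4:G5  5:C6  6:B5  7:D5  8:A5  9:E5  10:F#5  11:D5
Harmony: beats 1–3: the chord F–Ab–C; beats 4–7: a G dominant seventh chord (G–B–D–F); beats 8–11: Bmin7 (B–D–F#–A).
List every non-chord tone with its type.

G4 (beat 2) — appoggiatura; C6 (beat 5) — appoggiatura; E5 (beat 9) — appoggiatura.

The harmony at that moment is F minor triad (F, Ab, C); G4 is not a chord tone.
It is approached by leap down from C5 and left by step up to Ab4.
Leap in, step out — an appoggiatura.
The harmony at that moment is G dominant seventh chord (G, B, D, F); C6 is not a chord tone.
It is approached by leap up from G5 and left by step down to B5.
Leap in, step out — an appoggiatura.
The harmony at that moment is B minor seventh chord (B, D, F#, A); E5 is not a chord tone.
It is approached by leap down from A5 and left by step up to F#5.
Leap in, step out — an appoggiatura.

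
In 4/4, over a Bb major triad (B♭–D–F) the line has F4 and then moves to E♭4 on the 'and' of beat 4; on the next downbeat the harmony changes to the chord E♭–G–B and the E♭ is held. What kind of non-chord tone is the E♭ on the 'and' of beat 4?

The harmony at that moment is B♭ major triad (B♭, D, F); E♭4 is not a chord tone.
It is approached by step down from F4 and then sustained as the same pitch into the next harmony.
Arriving early and becoming a chord tone when the harmony changes — an anticipation.

Anticipation.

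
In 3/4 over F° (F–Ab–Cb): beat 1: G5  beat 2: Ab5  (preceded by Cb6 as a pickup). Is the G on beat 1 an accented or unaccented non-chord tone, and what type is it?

Accented appoggiatura.

The harmony at that moment is F diminished triad (F, Ab, Cb); G5 is not a chord tone.
It is approached by leap down from Cb6 and left by step up to Ab5.
Leap in, step out — an appoggiatura.
It falls on the downbeat, so it is accented.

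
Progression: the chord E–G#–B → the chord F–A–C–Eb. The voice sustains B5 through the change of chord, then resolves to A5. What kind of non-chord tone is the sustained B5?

The harmony at that moment is F dominant seventh chord (F, A, C, Eb); B5 is not a chord tone.
It is held over (the same pitch as the preceding B5) and left by step down to A5.
Held over from the previous chord and resolving down by step — a suspension.

B5 is a suspension.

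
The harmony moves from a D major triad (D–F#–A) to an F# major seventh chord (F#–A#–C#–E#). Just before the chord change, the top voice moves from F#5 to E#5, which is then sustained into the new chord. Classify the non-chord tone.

E#5 is an anticipation.

The harmony at that moment is D major triad (D, F#, A); E#5 is not a chord tone.
It is approached by step down from F#5 and then sustained as the same pitch into the next harmony.
Arriving early and becoming a chord tone when the harmony changes — an anticipation.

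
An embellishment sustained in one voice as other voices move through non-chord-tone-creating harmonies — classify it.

Pedal tone.

Approach: none. Departure: none — a single pitch is sustained while the chords change around it, passing through harmonies that do not contain it.
No melodic motion at all; the dissonance is created entirely by the moving harmonies against the stationary note — a pedal tone (pedal point).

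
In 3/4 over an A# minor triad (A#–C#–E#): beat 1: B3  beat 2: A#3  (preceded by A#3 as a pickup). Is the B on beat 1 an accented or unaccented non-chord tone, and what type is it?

Accented neighbor tone.

The harmony at that moment is A# minor triad (A#, C#, E#); B3 is not a chord tone.
It is approached by step up from A#3 and left by step down to A#3.
Step away and step back to the same note — a neighbor tone (upper neighbor).
It falls on the downbeat, so it is accented.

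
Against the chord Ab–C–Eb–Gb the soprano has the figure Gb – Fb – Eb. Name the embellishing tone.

Fb is a passing tone.

The harmony at that moment is Ab dominant seventh chord (Ab, C, Eb, Gb); Fb is not a chord tone.
It is approached by step down from Gb and left by step down to Eb.
Step in, step out in the same direction — a passing tone.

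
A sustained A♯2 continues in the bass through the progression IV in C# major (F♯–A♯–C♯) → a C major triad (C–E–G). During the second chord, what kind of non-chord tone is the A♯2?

The harmony at that moment is C major triad (C, E, G); A♯2 is not a chord tone.
It is held over (the same pitch as the preceding A♯2) and then sustained as the same pitch into the next harmony.
Sustained through a change of harmony — a pedal tone.

Pedal tone (pedal point).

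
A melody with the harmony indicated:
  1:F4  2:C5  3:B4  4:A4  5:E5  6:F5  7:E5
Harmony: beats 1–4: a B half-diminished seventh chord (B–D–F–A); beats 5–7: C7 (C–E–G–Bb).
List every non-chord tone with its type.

C5 (beat 2) — appoggiatura; F5 (beat 6) — neighbor tone.

The harmony at that moment is B half-diminished seventh chord (B, D, F, A); C5 is not a chord tone.
It is approached by leap up from F4 and left by step down to B4.
Leap in, step out — an appoggiatura.
The harmony at that moment is C dominant seventh chord (C, E, G, Bb); F5 is not a chord tone.
It is approached by step up from E5 and left by step down to E5.
Step away and step back to the same note — a neighbor tone (upper neighbor).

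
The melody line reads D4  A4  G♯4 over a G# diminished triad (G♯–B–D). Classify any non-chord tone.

The harmony at that moment is G♯ diminished triad (G♯, B, D); A4 is not a chord tone.
It is approached by leap up from D4 and left by step down to G♯4.
Leap in, step out — an appoggiatura.

A4 is an appoggiatura.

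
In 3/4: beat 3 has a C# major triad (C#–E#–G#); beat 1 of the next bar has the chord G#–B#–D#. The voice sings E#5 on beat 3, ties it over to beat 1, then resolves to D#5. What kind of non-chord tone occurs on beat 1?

The harmony at that moment is G# major triad (G#, B#, D#); E#5 is not a chord tone.
It is held over (the same pitch as the preceding E#5) and left by step down to D#5.
Held over from the previous chord and resolving down by step — a suspension.

Suspension.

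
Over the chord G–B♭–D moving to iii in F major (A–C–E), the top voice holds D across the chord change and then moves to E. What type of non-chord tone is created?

D is a retardation.

The harmony at that moment is A minor triad (A, C, E); D is not a chord tone.
It is held over (the same pitch as the preceding D) and left by step up to E.
Held over from the previous chord and resolving up by step — a retardation.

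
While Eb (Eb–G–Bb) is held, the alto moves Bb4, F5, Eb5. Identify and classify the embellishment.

The harmony at that moment is Eb major triad (Eb, G, Bb); F5 is not a chord tone.
It is approached by leap up from Bb4 and left by step down to Eb5.
Leap in, step out — an appoggiatura.

F5 is an appoggiatura.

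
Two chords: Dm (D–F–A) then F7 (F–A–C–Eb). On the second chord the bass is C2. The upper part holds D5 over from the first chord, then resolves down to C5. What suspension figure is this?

At the second chord the bass is C2. The suspended D5 lies a ninth above the bass; after resolving down by step to C5, the interval above the bass becomes an octave.
Suspension figures are named by those two intervals: 9–8.

9–8 suspension.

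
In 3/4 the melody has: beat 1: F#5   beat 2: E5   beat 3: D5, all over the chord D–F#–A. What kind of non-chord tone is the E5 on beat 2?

The harmony at that moment is D major triad (D, F#, A); E5 is not a chord tone.
It is approached by step down from F#5 and left by step down to D5.
Step in, step out in the same direction — a passing tone.

Passing tone.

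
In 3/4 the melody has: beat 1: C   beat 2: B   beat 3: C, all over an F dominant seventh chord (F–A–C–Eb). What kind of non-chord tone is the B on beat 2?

Lower neighbor tone.

The harmony at that moment is F dominant seventh chord (F, A, C, Eb); B is not a chord tone.
It is approached by step down from C and left by step up to C.
Step away and step back to the same note — a neighbor tone (lower neighbor).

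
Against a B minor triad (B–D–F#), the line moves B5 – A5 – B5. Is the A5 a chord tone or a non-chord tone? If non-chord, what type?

The harmony at that moment is B minor triad (B, D, F#); A5 is not a chord tone.
It is approached by step down from B5 and left by step up to B5.
Step away and step back to the same note — a neighbor tone (lower neighbor).

Non-chord tone — a neighbor tone.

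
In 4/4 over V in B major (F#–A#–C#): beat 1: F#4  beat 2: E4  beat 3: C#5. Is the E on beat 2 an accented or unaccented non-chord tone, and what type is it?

The harmony at that moment is F# major triad (F#, A#, C#); E4 is not a chord tone.
It is approached by step down from F#4 and left by leap up to C#5.
Step in, leap out — an escape tone.
It falls on a weak beat, so it is unaccented.

Unaccented escape tone.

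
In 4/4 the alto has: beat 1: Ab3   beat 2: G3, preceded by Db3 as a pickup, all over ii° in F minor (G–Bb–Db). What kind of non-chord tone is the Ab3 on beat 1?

The harmony at that moment is G diminished triad (G, Bb, Db); Ab3 is not a chord tone.
It is approached by leap up from Db3 and left by step down to G3.
Leap in, step out, metrically accented — an appoggiatura.

Appoggiatura.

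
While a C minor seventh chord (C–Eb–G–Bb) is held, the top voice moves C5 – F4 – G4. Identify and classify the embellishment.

F4 is an appoggiatura.

The harmony at that moment is C minor seventh chord (C, Eb, G, Bb); F4 is not a chord tone.
It is approached by leap down from C5 and left by step up to G4.
Leap in, step out — an appoggiatura.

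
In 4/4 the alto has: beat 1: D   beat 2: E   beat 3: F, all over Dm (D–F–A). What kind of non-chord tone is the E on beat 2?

Passing tone.

The harmony at that moment is D minor triad (D, F, A); E is not a chord tone.
It is approached by step up from D and left by step up to F.
Step in, step out in the same direction — a passing tone.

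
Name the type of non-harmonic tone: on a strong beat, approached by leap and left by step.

Appoggiatura.

Approach: by leap. Departure: by step. Metric position: strong.
Leap in, step out, in a metrically strong position — an appoggiatura. (It is the mirror image of the escape tone, which steps in and leaps out from a weak position.)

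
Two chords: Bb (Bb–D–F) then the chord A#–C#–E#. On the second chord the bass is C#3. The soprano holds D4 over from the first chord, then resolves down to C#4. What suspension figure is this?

At the second chord the bass is C#3. The suspended D4 lies a ninth above the bass; after resolving down by step to C#4, the interval above the bass becomes an octave.
Suspension figures are named by those two intervals: 9–8.

9–8 suspension.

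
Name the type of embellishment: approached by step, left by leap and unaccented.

Approach: by step. Departure: by leap. Metric position: weak.
Step in, leap out, from a weak position — an escape tone (échappée). (It is the mirror image of the appoggiatura, which leaps in and steps out on a strong beat.)

Escape tone.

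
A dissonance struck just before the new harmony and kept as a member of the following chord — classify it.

Anticipation.

Approach: ahead of the chord change (typically by step), so it is dissonant against the current harmony. Departure: none — the same pitch is restated or held and is a chord tone of the new harmony.
Dissonant first, consonant once the harmony catches up: the note simply arrives early — an anticipation. (The reverse timing, consonant first and dissonant after the change, would be a suspension or retardation.)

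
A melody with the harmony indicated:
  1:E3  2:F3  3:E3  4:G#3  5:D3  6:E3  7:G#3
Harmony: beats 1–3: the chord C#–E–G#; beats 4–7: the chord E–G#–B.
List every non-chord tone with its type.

The harmony at that moment is C# minor triad (C#, E, G#); F3 is not a chord tone.
It is approached by step up from E3 and left by step down to E3.
Step away and step back to the same note — a neighbor tone (upper neighbor).
The harmony at that moment is E major triad (E, G#, B); D3 is not a chord tone.
It is approached by leap down from G#3 and left by step up to E3.
Leap in, step out — an appoggiatura.

F3 (beat 2) — neighbor tone; D3 (beat 5) — appoggiatura.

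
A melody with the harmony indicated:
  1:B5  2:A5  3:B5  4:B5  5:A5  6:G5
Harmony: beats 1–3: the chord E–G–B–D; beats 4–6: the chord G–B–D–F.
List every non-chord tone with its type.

The harmony at that moment is E minor seventh chord (E, G, B, D); A5 is not a chord tone.
It is approached by step down from B5 and left by step up to B5.
Step away and step back to the same note — a neighbor tone (lower neighbor).
The harmony at that moment is G dominant seventh chord (G, B, D, F); A5 is not a chord tone.
It is approached by step down from B5 and left by step down to G5.
Step in, step out in the same direction — a passing tone.

A5 (beat 2) — neighbor tone; A5 (beat 5) — passing tone.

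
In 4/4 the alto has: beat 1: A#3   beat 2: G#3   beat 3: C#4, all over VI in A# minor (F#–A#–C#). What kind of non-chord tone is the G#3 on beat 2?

Escape tone.

The harmony at that moment is F# major triad (F#, A#, C#); G#3 is not a chord tone.
It is approached by step down from A#3 and left by leap up to C#4.
Step in, leap out, on a weak beat — an escape tone.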